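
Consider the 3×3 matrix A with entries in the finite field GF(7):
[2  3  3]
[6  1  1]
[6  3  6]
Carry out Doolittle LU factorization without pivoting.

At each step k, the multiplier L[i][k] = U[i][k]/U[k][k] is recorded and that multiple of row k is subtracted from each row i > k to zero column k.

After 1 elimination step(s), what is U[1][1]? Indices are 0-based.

U[1][1] = 6

Step 1: pivot at (0,0) is 2.
  row1 ← row1 − (3)·row0  ⇒  L[1][0]=3, U row1=(0, 6, 6)
  row2 ← row2 − (3)·row0  ⇒  L[2][0]=3, U row2=(0, 1, 4)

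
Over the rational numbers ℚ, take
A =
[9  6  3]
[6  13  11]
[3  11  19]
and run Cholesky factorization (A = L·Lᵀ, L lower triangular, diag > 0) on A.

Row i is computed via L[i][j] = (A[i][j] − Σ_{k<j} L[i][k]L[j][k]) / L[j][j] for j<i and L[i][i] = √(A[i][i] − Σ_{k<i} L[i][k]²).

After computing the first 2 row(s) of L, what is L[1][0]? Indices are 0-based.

L[1][0] = 2

Step 1: L[0][0] = √(9) = 3.
  L[1][0] = (6) / L[0][0] = 2.
Step 2: L[1][1] = √(9) = 3.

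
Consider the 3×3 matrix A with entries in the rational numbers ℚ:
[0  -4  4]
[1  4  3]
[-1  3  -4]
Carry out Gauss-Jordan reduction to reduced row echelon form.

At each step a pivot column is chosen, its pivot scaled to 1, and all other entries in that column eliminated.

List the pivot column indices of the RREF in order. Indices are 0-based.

pivot columns: 0, 1, 2

pivot(0,0): swap R0↔R1
pivot(0,0)=1: scale R0 → (1, 4, 3)
  clear (2,0): R2 −= (-1)R0 → (0, 7, -1)
pivot(1,1)=-4: scale R1 → (0, 1, -1)
  clear (0,1): R0 −= (4)R1 → (1, 0, 7)
  clear (2,1): R2 −= (7)R1 → (0, 0, 6)
pivot(2,2)=6: scale R2 → (0, 0, 1)
  clear (0,2): R0 −= (7)R2 → (1, 0, 0)
  clear (1,2): R1 −= (-1)R2 → (0, 1, 0)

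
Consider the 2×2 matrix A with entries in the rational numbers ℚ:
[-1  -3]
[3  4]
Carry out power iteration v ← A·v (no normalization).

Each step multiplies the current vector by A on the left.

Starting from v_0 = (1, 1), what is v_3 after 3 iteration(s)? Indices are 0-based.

v_3 = (-31, 13)

v_0 = (1, 1).
v_1 = A·v_0 = (-4, 7).
v_2 = A·v_1 = (-17, 16).
v_3 = A·v_2 = (-31, 13).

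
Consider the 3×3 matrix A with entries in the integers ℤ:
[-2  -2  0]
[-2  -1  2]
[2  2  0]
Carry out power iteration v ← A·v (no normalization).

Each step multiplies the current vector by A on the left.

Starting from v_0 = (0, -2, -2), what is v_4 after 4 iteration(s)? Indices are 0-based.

v_0 = (0, -2, -2).
v_1 = A·v_0 = (4, -2, -4).
v_2 = A·v_1 = (-4, -14, 4).
v_3 = A·v_2 = (36, 30, -36).
v_4 = A·v_3 = (-132, -174, 132).

v_4 = (-132, -174, 132)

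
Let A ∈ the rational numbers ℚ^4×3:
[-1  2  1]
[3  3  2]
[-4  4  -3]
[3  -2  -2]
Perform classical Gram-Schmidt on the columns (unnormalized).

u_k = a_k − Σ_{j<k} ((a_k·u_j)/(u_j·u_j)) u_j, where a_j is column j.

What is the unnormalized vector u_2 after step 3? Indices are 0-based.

Step 1: u_0 = a_0 = (-1, 3, -4, 3).
Step 2: u_1 = a_1 − (-3/7)·u_0 = (11/7, 30/7, 16/7, -5/7).
Step 3: u_2 = a_2 − (11/35)·u_0 − (11/62)·u_1 = (321/310, 46/155, -333/155, -873/310).

u_2 = (321/310, 46/155, -333/155, -873/310)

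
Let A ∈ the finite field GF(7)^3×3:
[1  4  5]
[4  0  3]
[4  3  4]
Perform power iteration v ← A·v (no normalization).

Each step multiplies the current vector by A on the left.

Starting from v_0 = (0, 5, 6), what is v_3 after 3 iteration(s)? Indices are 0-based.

v_0 = (0, 5, 6).
v_1 = A·v_0 = (1, 4, 4).
v_2 = A·v_1 = (2, 2, 4).
v_3 = A·v_2 = (2, 6, 2).

v_3 = (2, 6, 2)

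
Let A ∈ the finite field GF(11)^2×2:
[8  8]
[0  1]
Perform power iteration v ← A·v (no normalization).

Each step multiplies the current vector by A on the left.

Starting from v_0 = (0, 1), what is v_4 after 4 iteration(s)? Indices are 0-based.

v_4 = (5, 1)

v_0 = (0, 1).
v_1 = A·v_0 = (8, 1).
v_2 = A·v_1 = (6, 1).
v_3 = A·v_2 = (1, 1).
v_4 = A·v_3 = (5, 1).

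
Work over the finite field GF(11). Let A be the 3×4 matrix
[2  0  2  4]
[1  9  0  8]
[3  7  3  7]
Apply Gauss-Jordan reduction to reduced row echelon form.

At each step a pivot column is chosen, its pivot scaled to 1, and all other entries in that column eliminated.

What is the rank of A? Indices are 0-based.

pivot(0,0)=2: scale R0 → (1, 0, 1, 2)
  clear (1,0): R1 −= (1)R0 → (0, 9, 10, 6)
  clear (2,0): R2 −= (3)R0 → (0, 7, 0, 1)
pivot(1,1)=9: scale R1 → (0, 1, 6, 8)
  clear (2,1): R2 −= (7)R1 → (0, 0, 2, 0)
pivot(2,2)=2: scale R2 → (0, 0, 1, 0)
  clear (0,2): R0 −= (1)R2 → (1, 0, 0, 2)
  clear (1,2): R1 −= (6)R2 → (0, 1, 0, 8)

rank = 3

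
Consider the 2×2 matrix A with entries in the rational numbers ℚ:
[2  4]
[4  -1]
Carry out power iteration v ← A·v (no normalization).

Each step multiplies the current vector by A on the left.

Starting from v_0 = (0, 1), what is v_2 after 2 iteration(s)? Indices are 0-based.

v_0 = (0, 1).
v_1 = A·v_0 = (4, -1).
v_2 = A·v_1 = (4, 17).

v_2 = (4, 17)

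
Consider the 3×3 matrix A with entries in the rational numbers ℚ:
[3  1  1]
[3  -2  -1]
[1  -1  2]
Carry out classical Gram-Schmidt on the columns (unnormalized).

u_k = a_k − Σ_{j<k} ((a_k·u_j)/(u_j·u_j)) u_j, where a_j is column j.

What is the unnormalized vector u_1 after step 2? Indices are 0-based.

Step 1: u_0 = a_0 = (3, 3, 1).
Step 2: u_1 = a_1 − (-4/19)·u_0 = (31/19, -26/19, -15/19).

u_1 = (31/19, -26/19, -15/19)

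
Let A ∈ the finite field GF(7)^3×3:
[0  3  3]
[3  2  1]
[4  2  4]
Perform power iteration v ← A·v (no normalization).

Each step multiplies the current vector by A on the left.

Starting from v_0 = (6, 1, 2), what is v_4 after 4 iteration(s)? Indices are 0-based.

v_0 = (6, 1, 2).
v_1 = A·v_0 = (2, 1, 6).
v_2 = A·v_1 = (0, 0, 6).
v_3 = A·v_2 = (4, 6, 3).
v_4 = A·v_3 = (6, 6, 5).

v_4 = (6, 6, 5)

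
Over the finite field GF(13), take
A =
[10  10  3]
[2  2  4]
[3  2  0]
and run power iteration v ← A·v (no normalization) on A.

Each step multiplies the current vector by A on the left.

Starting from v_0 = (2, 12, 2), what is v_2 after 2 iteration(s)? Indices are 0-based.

v_2 = (12, 3, 3)

v_0 = (2, 12, 2).
v_1 = A·v_0 = (3, 10, 4).
v_2 = A·v_1 = (12, 3, 3).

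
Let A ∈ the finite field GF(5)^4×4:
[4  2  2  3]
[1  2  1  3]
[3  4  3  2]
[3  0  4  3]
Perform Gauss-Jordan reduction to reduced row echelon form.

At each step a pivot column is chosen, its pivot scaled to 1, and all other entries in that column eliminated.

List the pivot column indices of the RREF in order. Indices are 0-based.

pivot columns: 0, 1, 2, 3

pivot(0,0)=4: scale R0 → (1, 3, 3, 2)
  clear (1,0): R1 −= (1)R0 → (0, 4, 3, 1)
  clear (2,0): R2 −= (3)R0 → (0, 0, 4, 1)
  clear (3,0): R3 −= (3)R0 → (0, 1, 0, 2)
pivot(1,1)=4: scale R1 → (0, 1, 2, 4)
  clear (0,1): R0 −= (3)R1 → (1, 0, 2, 0)
  clear (3,1): R3 −= (1)R1 → (0, 0, 3, 3)
pivot(2,2)=4: scale R2 → (0, 0, 1, 4)
  clear (0,2): R0 −= (2)R2 → (1, 0, 0, 2)
  clear (1,2): R1 −= (2)R2 → (0, 1, 0, 1)
  clear (3,2): R3 −= (3)R2 → (0, 0, 0, 1)
pivot(3,3)=1: scale R3 → (0, 0, 0, 1)
  clear (0,3): R0 −= (2)R3 → (1, 0, 0, 0)
  clear (1,3): R1 −= (1)R3 → (0, 1, 0, 0)
  clear (2,3): R2 −= (4)R3 → (0, 0, 1, 0)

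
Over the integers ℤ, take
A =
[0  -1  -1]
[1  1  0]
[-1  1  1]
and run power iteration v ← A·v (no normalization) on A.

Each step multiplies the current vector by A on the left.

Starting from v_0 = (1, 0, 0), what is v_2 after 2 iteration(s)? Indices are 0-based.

v_2 = (0, 1, 0)

v_0 = (1, 0, 0).
v_1 = A·v_0 = (0, 1, -1).
v_2 = A·v_1 = (0, 1, 0).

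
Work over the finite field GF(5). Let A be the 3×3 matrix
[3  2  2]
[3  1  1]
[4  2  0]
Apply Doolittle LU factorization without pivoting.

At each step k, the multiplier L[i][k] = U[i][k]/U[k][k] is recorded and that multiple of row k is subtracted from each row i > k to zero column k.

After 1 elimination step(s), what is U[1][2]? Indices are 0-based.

U[1][2] = 4

[col 0] pivot 3
  R1 -= 1*R0 → (0, 4, 4)  (L[1][0] := 1)
  R2 -= 3*R0 → (0, 1, 4)  (L[2][0] := 3)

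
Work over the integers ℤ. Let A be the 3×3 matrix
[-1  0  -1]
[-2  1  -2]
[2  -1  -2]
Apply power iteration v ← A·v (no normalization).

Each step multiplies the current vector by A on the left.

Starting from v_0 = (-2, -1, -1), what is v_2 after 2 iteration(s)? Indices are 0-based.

v_2 = (-2, 1, 3)

v_0 = (-2, -1, -1).
v_1 = A·v_0 = (3, 5, -1).
v_2 = A·v_1 = (-2, 1, 3).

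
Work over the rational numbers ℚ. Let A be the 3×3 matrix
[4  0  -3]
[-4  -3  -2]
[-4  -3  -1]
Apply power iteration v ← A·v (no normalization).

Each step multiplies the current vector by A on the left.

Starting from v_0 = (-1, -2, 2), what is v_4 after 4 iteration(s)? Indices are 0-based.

v_0 = (-1, -2, 2).
v_1 = A·v_0 = (-10, 6, 8).
v_2 = A·v_1 = (-64, 6, 14).
v_3 = A·v_2 = (-298, 210, 224).
v_4 = A·v_3 = (-1864, 114, 338).

v_4 = (-1864, 114, 338)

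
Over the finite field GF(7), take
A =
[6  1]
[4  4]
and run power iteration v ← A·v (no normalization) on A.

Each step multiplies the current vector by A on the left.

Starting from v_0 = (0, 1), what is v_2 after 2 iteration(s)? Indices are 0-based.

v_0 = (0, 1).
v_1 = A·v_0 = (1, 4).
v_2 = A·v_1 = (3, 6).

v_2 = (3, 6)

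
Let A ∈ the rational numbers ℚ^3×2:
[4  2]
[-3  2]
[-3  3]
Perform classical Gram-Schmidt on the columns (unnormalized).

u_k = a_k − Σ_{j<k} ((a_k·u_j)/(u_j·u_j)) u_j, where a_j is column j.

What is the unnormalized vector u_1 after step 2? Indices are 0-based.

Step 1: u_0 = a_0 = (4, -3, -3).
Step 2: u_1 = a_1 − (-7/34)·u_0 = (48/17, 47/34, 81/34).

u_1 = (48/17, 47/34, 81/34)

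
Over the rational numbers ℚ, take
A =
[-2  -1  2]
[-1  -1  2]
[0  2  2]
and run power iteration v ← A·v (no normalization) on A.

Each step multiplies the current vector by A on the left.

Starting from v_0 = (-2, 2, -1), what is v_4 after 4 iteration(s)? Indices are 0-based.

v_4 = (72, 54, 0)

v_0 = (-2, 2, -1).
v_1 = A·v_0 = (0, -2, 2).
v_2 = A·v_1 = (6, 6, 0).
v_3 = A·v_2 = (-18, -12, 12).
v_4 = A·v_3 = (72, 54, 0).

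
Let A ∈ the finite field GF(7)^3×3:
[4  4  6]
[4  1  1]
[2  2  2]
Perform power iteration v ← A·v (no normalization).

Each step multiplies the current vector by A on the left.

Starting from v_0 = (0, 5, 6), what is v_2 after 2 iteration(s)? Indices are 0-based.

v_0 = (0, 5, 6).
v_1 = A·v_0 = (0, 4, 1).
v_2 = A·v_1 = (1, 5, 3).

v_2 = (1, 5, 3)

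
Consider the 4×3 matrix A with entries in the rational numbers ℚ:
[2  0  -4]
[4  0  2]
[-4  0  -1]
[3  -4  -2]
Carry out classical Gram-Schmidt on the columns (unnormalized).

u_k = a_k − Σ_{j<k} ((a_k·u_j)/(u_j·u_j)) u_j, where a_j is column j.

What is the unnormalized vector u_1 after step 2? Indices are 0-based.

u_1 = (8/15, 16/15, -16/15, -16/5)

Step 1: u_0 = a_0 = (2, 4, -4, 3).
Step 2: u_1 = a_1 − (-4/15)·u_0 = (8/15, 16/15, -16/15, -16/5).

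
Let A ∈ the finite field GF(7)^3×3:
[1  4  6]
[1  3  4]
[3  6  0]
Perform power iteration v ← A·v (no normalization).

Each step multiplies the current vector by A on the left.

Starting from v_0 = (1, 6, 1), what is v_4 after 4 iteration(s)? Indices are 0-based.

v_4 = (5, 1, 1)

v_0 = (1, 6, 1).
v_1 = A·v_0 = (3, 2, 4).
v_2 = A·v_1 = (0, 4, 0).
v_3 = A·v_2 = (2, 5, 3).
v_4 = A·v_3 = (5, 1, 1).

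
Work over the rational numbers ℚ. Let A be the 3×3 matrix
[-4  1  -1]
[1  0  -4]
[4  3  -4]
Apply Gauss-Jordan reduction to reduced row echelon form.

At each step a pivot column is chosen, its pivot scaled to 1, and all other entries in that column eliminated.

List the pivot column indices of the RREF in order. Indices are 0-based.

pivot(0,0)=-4: scale R0 → (1, -1/4, 1/4)
  clear (1,0): R1 −= (1)R0 → (0, 1/4, -17/4)
  clear (2,0): R2 −= (4)R0 → (0, 4, -5)
pivot(1,1)=1/4: scale R1 → (0, 1, -17)
  clear (0,1): R0 −= (-1/4)R1 → (1, 0, -4)
  clear (2,1): R2 −= (4)R1 → (0, 0, 63)
pivot(2,2)=63: scale R2 → (0, 0, 1)
  clear (0,2): R0 −= (-4)R2 → (1, 0, 0)
  clear (1,2): R1 −= (-17)R2 → (0, 1, 0)

pivot columns: 0, 1, 2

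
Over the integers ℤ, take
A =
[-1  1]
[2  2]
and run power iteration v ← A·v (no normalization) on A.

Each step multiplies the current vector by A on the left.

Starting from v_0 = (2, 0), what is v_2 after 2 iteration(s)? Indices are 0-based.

v_0 = (2, 0).
v_1 = A·v_0 = (-2, 4).
v_2 = A·v_1 = (6, 4).

v_2 = (6, 4)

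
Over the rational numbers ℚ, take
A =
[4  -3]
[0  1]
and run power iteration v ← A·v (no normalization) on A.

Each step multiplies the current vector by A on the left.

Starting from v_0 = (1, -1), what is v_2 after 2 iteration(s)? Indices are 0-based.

v_0 = (1, -1).
v_1 = A·v_0 = (7, -1).
v_2 = A·v_1 = (31, -1).

v_2 = (31, -1)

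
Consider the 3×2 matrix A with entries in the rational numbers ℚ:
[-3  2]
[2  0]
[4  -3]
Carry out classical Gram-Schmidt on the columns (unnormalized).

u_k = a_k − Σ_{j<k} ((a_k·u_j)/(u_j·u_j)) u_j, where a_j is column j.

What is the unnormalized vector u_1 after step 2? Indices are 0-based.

Step 1: u_0 = a_0 = (-3, 2, 4).
Step 2: u_1 = a_1 − (-18/29)·u_0 = (4/29, 36/29, -15/29).

u_1 = (4/29, 36/29, -15/29)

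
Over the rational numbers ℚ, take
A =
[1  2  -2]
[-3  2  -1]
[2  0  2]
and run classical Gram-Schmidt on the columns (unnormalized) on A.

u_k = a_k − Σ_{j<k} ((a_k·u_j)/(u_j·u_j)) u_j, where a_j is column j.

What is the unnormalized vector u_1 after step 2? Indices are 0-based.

Step 1: u_0 = a_0 = (1, -3, 2).
Step 2: u_1 = a_1 − (-2/7)·u_0 = (16/7, 8/7, 4/7).

u_1 = (16/7, 8/7, 4/7)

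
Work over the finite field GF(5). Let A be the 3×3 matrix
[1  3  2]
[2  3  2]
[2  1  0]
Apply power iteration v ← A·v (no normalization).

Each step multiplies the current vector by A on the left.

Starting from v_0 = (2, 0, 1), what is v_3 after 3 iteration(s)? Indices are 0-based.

v_0 = (2, 0, 1).
v_1 = A·v_0 = (4, 1, 4).
v_2 = A·v_1 = (0, 4, 4).
v_3 = A·v_2 = (0, 0, 4).

v_3 = (0, 0, 4)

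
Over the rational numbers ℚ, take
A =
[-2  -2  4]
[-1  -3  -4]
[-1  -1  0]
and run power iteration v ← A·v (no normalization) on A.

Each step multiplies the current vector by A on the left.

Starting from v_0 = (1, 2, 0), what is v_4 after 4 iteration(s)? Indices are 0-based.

v_0 = (1, 2, 0).
v_1 = A·v_0 = (-6, -7, -3).
v_2 = A·v_1 = (14, 39, 13).
v_3 = A·v_2 = (-54, -183, -53).
v_4 = A·v_3 = (262, 815, 237).

v_4 = (262, 815, 237)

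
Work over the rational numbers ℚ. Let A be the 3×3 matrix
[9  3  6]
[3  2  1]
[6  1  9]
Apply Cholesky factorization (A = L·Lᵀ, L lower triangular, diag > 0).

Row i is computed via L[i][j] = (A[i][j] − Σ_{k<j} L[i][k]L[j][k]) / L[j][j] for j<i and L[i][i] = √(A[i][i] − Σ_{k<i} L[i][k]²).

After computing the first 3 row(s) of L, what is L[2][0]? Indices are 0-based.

Step 1: L[0][0] = √(9) = 3.
  L[1][0] = (3) / L[0][0] = 1.
Step 2: L[1][1] = √(1) = 1.
  L[2][0] = (6) / L[0][0] = 2.
  L[2][1] = (-1) / L[1][1] = -1.
Step 3: L[2][2] = √(4) = 2.

L[2][0] = 2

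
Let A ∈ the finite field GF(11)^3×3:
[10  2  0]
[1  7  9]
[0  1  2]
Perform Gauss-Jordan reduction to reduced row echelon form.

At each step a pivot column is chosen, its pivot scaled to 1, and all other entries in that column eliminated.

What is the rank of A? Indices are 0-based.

pivot(0,0)=10: scale R0 → (1, 9, 0)
  clear (1,0): R1 −= (1)R0 → (0, 9, 9)
pivot(1,1)=9: scale R1 → (0, 1, 1)
  clear (0,1): R0 −= (9)R1 → (1, 0, 2)
  clear (2,1): R2 −= (1)R1 → (0, 0, 1)
pivot(2,2)=1: scale R2 → (0, 0, 1)
  clear (0,2): R0 −= (2)R2 → (1, 0, 0)
  clear (1,2): R1 −= (1)R2 → (0, 1, 0)

rank = 3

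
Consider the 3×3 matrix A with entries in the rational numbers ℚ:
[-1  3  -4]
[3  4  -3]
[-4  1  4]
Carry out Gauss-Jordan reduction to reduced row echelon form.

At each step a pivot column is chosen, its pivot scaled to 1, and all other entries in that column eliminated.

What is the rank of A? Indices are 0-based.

rank = 3

pivot(0,0)=-1: scale R0 → (1, -3, 4)
  clear (1,0): R1 −= (3)R0 → (0, 13, -15)
  clear (2,0): R2 −= (-4)R0 → (0, -11, 20)
pivot(1,1)=13: scale R1 → (0, 1, -15/13)
  clear (0,1): R0 −= (-3)R1 → (1, 0, 7/13)
  clear (2,1): R2 −= (-11)R1 → (0, 0, 95/13)
pivot(2,2)=95/13: scale R2 → (0, 0, 1)
  clear (0,2): R0 −= (7/13)R2 → (1, 0, 0)
  clear (1,2): R1 −= (-15/13)R2 → (0, 1, 0)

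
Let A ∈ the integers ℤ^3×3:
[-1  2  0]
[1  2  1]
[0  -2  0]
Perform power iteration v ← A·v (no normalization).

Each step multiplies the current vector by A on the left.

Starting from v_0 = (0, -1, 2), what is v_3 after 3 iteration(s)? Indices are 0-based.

v_3 = (-2, 2, 0)

v_0 = (0, -1, 2).
v_1 = A·v_0 = (-2, 0, 2).
v_2 = A·v_1 = (2, 0, 0).
v_3 = A·v_2 = (-2, 2, 0).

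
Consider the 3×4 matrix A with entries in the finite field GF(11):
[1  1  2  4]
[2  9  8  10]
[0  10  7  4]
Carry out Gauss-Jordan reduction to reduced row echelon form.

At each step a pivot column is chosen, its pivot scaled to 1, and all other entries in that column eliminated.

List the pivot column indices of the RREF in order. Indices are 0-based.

pivot columns: 0, 1, 2

step 1: normalize row 0 (÷1) = (1, 1, 2, 4)
  row 1: subtract 2×row0 = (0, 7, 4, 2)
step 2: normalize row 1 (÷7) = (0, 1, 10, 5)
  row 0: subtract 1×row1 = (1, 0, 3, 10)
  row 2: subtract 10×row1 = (0, 0, 6, 9)
step 3: normalize row 2 (÷6) = (0, 0, 1, 7)
  row 0: subtract 3×row2 = (1, 0, 0, 0)
  row 1: subtract 10×row2 = (0, 1, 0, 1)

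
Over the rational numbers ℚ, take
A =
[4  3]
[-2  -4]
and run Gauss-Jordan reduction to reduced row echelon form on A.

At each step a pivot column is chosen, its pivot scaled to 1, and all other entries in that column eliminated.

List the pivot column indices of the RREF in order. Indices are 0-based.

[1] R0 /= 4  ⇒  (1, 3/4)
     R1 -= -2·R0  ⇒  (0, -5/2)
[2] R1 /= -5/2  ⇒  (0, 1)
     R0 -= 3/4·R1  ⇒  (1, 0)

pivot columns: 0, 1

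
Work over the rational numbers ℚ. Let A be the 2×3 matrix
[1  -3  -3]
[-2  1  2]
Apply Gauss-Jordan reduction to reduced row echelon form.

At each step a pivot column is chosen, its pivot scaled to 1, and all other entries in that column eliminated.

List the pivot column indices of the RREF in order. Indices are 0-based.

pivot(0,0)=1: scale R0 → (1, -3, -3)
  clear (1,0): R1 −= (-2)R0 → (0, -5, -4)
pivot(1,1)=-5: scale R1 → (0, 1, 4/5)
  clear (0,1): R0 −= (-3)R1 → (1, 0, -3/5)

pivot columns: 0, 1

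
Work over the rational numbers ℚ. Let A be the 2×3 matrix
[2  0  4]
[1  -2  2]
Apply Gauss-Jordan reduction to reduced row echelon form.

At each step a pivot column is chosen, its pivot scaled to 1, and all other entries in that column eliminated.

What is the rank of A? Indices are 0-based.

pivot(0,0)=2: scale R0 → (1, 0, 2)
  clear (1,0): R1 −= (1)R0 → (0, -2, 0)
pivot(1,1)=-2: scale R1 → (0, 1, 0)

rank = 2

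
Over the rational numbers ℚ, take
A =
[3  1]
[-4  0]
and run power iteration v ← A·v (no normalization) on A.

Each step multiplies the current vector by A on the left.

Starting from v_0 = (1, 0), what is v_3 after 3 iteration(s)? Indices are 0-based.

v_0 = (1, 0).
v_1 = A·v_0 = (3, -4).
v_2 = A·v_1 = (5, -12).
v_3 = A·v_2 = (3, -20).

v_3 = (3, -20)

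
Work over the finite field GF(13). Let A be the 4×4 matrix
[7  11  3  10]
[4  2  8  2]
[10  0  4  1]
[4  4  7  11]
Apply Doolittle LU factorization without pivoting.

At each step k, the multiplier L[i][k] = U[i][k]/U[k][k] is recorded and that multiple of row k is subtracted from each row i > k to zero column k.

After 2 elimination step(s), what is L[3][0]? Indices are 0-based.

L[3][0] = 8

[col 0] pivot 7
  R1 -= 8*R0 → (0, 5, 10, 0)  (L[1][0] := 8)
  R2 -= 7*R0 → (0, 1, 9, 9)  (L[2][0] := 7)
  R3 -= 8*R0 → (0, 7, 9, 9)  (L[3][0] := 8)
[col 1] pivot 5
  R2 -= 8*R1 → (0, 0, 7, 9)  (L[2][1] := 8)
  R3 -= 4*R1 → (0, 0, 8, 9)  (L[3][1] := 4)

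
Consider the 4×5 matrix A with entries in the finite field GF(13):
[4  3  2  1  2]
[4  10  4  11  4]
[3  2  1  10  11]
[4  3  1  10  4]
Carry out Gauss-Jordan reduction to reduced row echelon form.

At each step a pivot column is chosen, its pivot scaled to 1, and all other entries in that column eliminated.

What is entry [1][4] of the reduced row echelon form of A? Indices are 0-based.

step 1: normalize row 0 (÷4) = (1, 4, 7, 10, 7)
  row 1: subtract 4×row0 = (0, 7, 2, 10, 2)
  row 2: subtract 3×row0 = (0, 3, 6, 6, 3)
  row 3: subtract 4×row0 = (0, 0, 12, 9, 2)
step 2: normalize row 1 (÷7) = (0, 1, 4, 7, 4)
  row 0: subtract 4×row1 = (1, 0, 4, 8, 4)
  row 2: subtract 3×row1 = (0, 0, 7, 11, 4)
step 3: normalize row 2 (÷7) = (0, 0, 1, 9, 8)
  row 0: subtract 4×row2 = (1, 0, 0, 11, 11)
  row 1: subtract 4×row2 = (0, 1, 0, 10, 11)
  row 3: subtract 12×row2 = (0, 0, 0, 5, 10)
step 4: normalize row 3 (÷5) = (0, 0, 0, 1, 2)
  row 0: subtract 11×row3 = (1, 0, 0, 0, 2)
  row 1: subtract 10×row3 = (0, 1, 0, 0, 4)
  row 2: subtract 9×row3 = (0, 0, 1, 0, 3)

M[1][4] = 4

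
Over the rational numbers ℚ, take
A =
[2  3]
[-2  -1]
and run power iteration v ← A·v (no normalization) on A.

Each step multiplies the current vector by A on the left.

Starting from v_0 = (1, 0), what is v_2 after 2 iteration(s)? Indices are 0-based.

v_0 = (1, 0).
v_1 = A·v_0 = (2, -2).
v_2 = A·v_1 = (-2, -2).

v_2 = (-2, -2)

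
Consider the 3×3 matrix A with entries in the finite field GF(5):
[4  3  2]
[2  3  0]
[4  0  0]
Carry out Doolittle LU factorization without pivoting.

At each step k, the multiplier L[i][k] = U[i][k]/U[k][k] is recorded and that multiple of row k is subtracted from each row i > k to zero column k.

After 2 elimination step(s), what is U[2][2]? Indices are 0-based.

Step 1: pivot at (0,0) is 4.
  row1 ← row1 − (3)·row0  ⇒  L[1][0]=3, U row1=(0, 4, 4)
  row2 ← row2 − (1)·row0  ⇒  L[2][0]=1, U row2=(0, 2, 3)
Step 2: pivot at (1,1) is 4.
  row2 ← row2 − (3)·row1  ⇒  L[2][1]=3, U row2=(0, 0, 1)

U[2][2] = 1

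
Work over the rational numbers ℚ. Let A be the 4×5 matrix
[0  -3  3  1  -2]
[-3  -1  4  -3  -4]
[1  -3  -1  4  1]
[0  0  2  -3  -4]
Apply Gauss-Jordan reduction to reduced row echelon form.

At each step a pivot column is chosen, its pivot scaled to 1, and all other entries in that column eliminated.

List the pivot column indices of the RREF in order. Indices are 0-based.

[1] R0 <-> R1
[1] R0 /= -3  ⇒  (1, 1/3, -4/3, 1, 4/3)
     R2 -= 1·R0  ⇒  (0, -10/3, 1/3, 3, -1/3)
[2] R1 /= -3  ⇒  (0, 1, -1, -1/3, 2/3)
     R0 -= 1/3·R1  ⇒  (1, 0, -1, 10/9, 10/9)
     R2 -= -10/3·R1  ⇒  (0, 0, -3, 17/9, 17/9)
[3] R2 /= -3  ⇒  (0, 0, 1, -17/27, -17/27)
     R0 -= -1·R2  ⇒  (1, 0, 0, 13/27, 13/27)
     R1 -= -1·R2  ⇒  (0, 1, 0, -26/27, 1/27)
     R3 -= 2·R2  ⇒  (0, 0, 0, -47/27, -74/27)
[4] R3 /= -47/27  ⇒  (0, 0, 0, 1, 74/47)
     R0 -= 13/27·R3  ⇒  (1, 0, 0, 0, -13/47)
     R1 -= -26/27·R3  ⇒  (0, 1, 0, 0, 73/47)
     R2 -= -17/27·R3  ⇒  (0, 0, 1, 0, 17/47)

pivot columns: 0, 1, 2, 3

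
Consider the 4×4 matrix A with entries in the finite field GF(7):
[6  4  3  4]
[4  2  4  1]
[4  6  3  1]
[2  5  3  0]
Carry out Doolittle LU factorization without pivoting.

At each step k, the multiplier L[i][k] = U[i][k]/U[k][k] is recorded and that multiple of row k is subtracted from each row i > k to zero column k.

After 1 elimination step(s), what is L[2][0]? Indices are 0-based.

L[2][0] = 3

[col 0] pivot 6
  R1 -= 3*R0 → (0, 4, 2, 3)  (L[1][0] := 3)
  R2 -= 3*R0 → (0, 1, 1, 3)  (L[2][0] := 3)
  R3 -= 5*R0 → (0, 6, 2, 1)  (L[3][0] := 5)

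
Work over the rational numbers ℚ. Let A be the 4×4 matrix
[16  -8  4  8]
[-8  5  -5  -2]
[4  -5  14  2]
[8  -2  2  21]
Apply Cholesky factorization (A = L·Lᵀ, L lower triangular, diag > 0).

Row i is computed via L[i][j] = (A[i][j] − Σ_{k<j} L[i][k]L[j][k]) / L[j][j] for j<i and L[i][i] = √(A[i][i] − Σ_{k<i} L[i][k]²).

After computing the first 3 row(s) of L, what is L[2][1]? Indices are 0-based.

L[2][1] = -3

Step 1: L[0][0] = √(16) = 4.
  L[1][0] = (-8) / L[0][0] = -2.
Step 2: L[1][1] = √(1) = 1.
  L[2][0] = (4) / L[0][0] = 1.
  L[2][1] = (-3) / L[1][1] = -3.
Step 3: L[2][2] = √(4) = 2.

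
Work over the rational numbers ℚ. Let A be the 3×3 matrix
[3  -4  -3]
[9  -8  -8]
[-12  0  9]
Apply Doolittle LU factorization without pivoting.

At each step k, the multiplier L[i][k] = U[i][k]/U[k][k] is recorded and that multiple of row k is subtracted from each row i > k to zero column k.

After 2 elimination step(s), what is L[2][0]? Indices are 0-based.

k=0: U[0][0]=3
  eliminate (1,0): mult=3, new row 1: (0, 4, 1); set L[1][0]=3
  eliminate (2,0): mult=-4, new row 2: (0, -16, -3); set L[2][0]=-4
k=1: U[1][1]=4
  eliminate (2,1): mult=-4, new row 2: (0, 0, 1); set L[2][1]=-4

L[2][0] = -4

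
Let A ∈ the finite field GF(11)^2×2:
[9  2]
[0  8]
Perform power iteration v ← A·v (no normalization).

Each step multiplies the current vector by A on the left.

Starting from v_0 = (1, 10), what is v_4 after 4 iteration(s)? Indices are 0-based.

v_0 = (1, 10).
v_1 = A·v_0 = (7, 3).
v_2 = A·v_1 = (3, 2).
v_3 = A·v_2 = (9, 5).
v_4 = A·v_3 = (3, 7).

v_4 = (3, 7)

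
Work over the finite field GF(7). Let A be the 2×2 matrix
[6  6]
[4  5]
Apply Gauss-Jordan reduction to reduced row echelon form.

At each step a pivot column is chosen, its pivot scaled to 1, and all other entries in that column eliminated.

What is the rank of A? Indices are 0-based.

rank = 2

step 1: normalize row 0 (÷6) = (1, 1)
  row 1: subtract 4×row0 = (0, 1)
step 2: normalize row 1 (÷1) = (0, 1)
  row 0: subtract 1×row1 = (1, 0)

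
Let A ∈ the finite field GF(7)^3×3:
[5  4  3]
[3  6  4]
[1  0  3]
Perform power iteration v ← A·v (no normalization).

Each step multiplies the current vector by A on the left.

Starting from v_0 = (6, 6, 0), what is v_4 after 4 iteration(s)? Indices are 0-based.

v_0 = (6, 6, 0).
v_1 = A·v_0 = (5, 5, 6).
v_2 = A·v_1 = (0, 6, 2).
v_3 = A·v_2 = (2, 2, 6).
v_4 = A·v_3 = (1, 0, 6).

v_4 = (1, 0, 6)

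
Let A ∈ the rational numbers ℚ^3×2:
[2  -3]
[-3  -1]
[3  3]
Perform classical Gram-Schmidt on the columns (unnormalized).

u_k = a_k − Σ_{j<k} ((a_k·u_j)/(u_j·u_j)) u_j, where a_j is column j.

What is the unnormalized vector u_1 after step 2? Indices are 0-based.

u_1 = (-39/11, -2/11, 24/11)

Step 1: u_0 = a_0 = (2, -3, 3).
Step 2: u_1 = a_1 − (3/11)·u_0 = (-39/11, -2/11, 24/11).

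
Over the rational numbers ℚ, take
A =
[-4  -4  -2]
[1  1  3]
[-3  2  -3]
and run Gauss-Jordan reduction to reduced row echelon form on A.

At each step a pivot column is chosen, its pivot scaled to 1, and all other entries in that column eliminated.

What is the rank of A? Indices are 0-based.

rank = 3

[1] R0 /= -4  ⇒  (1, 1, 1/2)
     R1 -= 1·R0  ⇒  (0, 0, 5/2)
     R2 -= -3·R0  ⇒  (0, 5, -3/2)
[2] R1 <-> R2
[2] R1 /= 5  ⇒  (0, 1, -3/10)
     R0 -= 1·R1  ⇒  (1, 0, 4/5)
[3] R2 /= 5/2  ⇒  (0, 0, 1)
     R0 -= 4/5·R2  ⇒  (1, 0, 0)
     R1 -= -3/10·R2  ⇒  (0, 1, 0)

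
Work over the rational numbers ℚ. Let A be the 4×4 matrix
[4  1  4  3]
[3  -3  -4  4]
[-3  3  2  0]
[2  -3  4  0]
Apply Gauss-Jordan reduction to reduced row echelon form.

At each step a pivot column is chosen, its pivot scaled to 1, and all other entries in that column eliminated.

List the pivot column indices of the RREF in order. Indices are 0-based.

[1] R0 /= 4  ⇒  (1, 1/4, 1, 3/4)
     R1 -= 3·R0  ⇒  (0, -15/4, -7, 7/4)
     R2 -= -3·R0  ⇒  (0, 15/4, 5, 9/4)
     R3 -= 2·R0  ⇒  (0, -7/2, 2, -3/2)
[2] R1 /= -15/4  ⇒  (0, 1, 28/15, -7/15)
     R0 -= 1/4·R1  ⇒  (1, 0, 8/15, 13/15)
     R2 -= 15/4·R1  ⇒  (0, 0, -2, 4)
     R3 -= -7/2·R1  ⇒  (0, 0, 128/15, -47/15)
[3] R2 /= -2  ⇒  (0, 0, 1, -2)
     R0 -= 8/15·R2  ⇒  (1, 0, 0, 29/15)
     R1 -= 28/15·R2  ⇒  (0, 1, 0, 49/15)
     R3 -= 128/15·R2  ⇒  (0, 0, 0, 209/15)
[4] R3 /= 209/15  ⇒  (0, 0, 0, 1)
     R0 -= 29/15·R3  ⇒  (1, 0, 0, 0)
     R1 -= 49/15·R3  ⇒  (0, 1, 0, 0)
     R2 -= -2·R3  ⇒  (0, 0, 1, 0)

pivot columns: 0, 1, 2, 3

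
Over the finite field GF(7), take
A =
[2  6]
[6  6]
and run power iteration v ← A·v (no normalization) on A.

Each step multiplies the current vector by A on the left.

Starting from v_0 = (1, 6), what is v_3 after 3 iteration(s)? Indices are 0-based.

v_3 = (1, 4)

v_0 = (1, 6).
v_1 = A·v_0 = (3, 0).
v_2 = A·v_1 = (6, 4).
v_3 = A·v_2 = (1, 4).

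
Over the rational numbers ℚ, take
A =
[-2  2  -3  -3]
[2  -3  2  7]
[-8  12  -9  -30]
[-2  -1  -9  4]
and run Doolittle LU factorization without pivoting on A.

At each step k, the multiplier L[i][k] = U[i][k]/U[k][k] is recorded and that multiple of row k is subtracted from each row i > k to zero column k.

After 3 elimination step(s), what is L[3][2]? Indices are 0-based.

L[3][2] = 3

[col 0] pivot -2
  R1 -= -1*R0 → (0, -1, -1, 4)  (L[1][0] := -1)
  R2 -= 4*R0 → (0, 4, 3, -18)  (L[2][0] := 4)
  R3 -= 1*R0 → (0, -3, -6, 7)  (L[3][0] := 1)
[col 1] pivot -1
  R2 -= -4*R1 → (0, 0, -1, -2)  (L[2][1] := -4)
  R3 -= 3*R1 → (0, 0, -3, -5)  (L[3][1] := 3)
[col 2] pivot -1
  R3 -= 3*R2 → (0, 0, 0, 1)  (L[3][2] := 3)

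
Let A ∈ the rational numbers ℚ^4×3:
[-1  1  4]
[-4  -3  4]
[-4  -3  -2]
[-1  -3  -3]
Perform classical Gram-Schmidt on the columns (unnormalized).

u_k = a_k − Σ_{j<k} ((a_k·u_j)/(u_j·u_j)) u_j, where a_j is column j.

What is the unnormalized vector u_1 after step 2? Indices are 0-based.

u_1 = (30/17, 1/17, 1/17, -38/17)

Step 1: u_0 = a_0 = (-1, -4, -4, -1).
Step 2: u_1 = a_1 − (13/17)·u_0 = (30/17, 1/17, 1/17, -38/17).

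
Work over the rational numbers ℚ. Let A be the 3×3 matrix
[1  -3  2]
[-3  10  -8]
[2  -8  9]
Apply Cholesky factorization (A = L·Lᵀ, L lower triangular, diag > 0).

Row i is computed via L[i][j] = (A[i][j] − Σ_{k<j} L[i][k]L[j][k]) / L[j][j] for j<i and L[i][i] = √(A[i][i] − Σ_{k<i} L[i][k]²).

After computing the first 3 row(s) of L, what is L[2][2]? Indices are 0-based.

L[2][2] = 1

Step 1: L[0][0] = √(1) = 1.
  L[1][0] = (-3) / L[0][0] = -3.
Step 2: L[1][1] = √(1) = 1.
  L[2][0] = (2) / L[0][0] = 2.
  L[2][1] = (-2) / L[1][1] = -2.
Step 3: L[2][2] = √(1) = 1.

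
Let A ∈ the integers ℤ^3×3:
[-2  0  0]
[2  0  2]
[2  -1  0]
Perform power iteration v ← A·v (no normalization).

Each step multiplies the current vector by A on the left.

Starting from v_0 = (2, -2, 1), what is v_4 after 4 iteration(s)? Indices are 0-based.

v_0 = (2, -2, 1).
v_1 = A·v_0 = (-4, 6, 6).
v_2 = A·v_1 = (8, 4, -14).
v_3 = A·v_2 = (-16, -12, 12).
v_4 = A·v_3 = (32, -8, -20).

v_4 = (32, -8, -20)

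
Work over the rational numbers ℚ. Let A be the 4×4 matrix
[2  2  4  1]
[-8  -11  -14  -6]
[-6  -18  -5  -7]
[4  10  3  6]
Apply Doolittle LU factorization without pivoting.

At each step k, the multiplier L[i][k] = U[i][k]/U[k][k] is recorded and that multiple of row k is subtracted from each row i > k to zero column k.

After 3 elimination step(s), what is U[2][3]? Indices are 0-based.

U[2][3] = 4

Step 1: pivot at (0,0) is 2.
  row1 ← row1 − (-4)·row0  ⇒  L[1][0]=-4, U row1=(0, -3, 2, -2)
  row2 ← row2 − (-3)·row0  ⇒  L[2][0]=-3, U row2=(0, -12, 7, -4)
  row3 ← row3 − (2)·row0  ⇒  L[3][0]=2, U row3=(0, 6, -5, 4)
Step 2: pivot at (1,1) is -3.
  row2 ← row2 − (4)·row1  ⇒  L[2][1]=4, U row2=(0, 0, -1, 4)
  row3 ← row3 − (-2)·row1  ⇒  L[3][1]=-2, U row3=(0, 0, -1, 0)
Step 3: pivot at (2,2) is -1.
  row3 ← row3 − (1)·row2  ⇒  L[3][2]=1, U row3=(0, 0, 0, -4)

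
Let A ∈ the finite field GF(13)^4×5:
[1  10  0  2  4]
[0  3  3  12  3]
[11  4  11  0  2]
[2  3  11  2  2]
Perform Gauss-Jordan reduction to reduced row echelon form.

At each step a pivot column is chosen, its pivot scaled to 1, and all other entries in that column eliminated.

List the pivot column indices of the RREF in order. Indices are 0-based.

[1] R0 /= 1  ⇒  (1, 10, 0, 2, 4)
     R2 -= 11·R0  ⇒  (0, 11, 11, 4, 10)
     R3 -= 2·R0  ⇒  (0, 9, 11, 11, 7)
[2] R1 /= 3  ⇒  (0, 1, 1, 4, 1)
     R0 -= 10·R1  ⇒  (1, 0, 3, 1, 7)
     R2 -= 11·R1  ⇒  (0, 0, 0, 12, 12)
     R3 -= 9·R1  ⇒  (0, 0, 2, 1, 11)
[3] R2 <-> R3
[3] R2 /= 2  ⇒  (0, 0, 1, 7, 12)
     R0 -= 3·R2  ⇒  (1, 0, 0, 6, 10)
     R1 -= 1·R2  ⇒  (0, 1, 0, 10, 2)
[4] R3 /= 12  ⇒  (0, 0, 0, 1, 1)
     R0 -= 6·R3  ⇒  (1, 0, 0, 0, 4)
     R1 -= 10·R3  ⇒  (0, 1, 0, 0, 5)
     R2 -= 7·R3  ⇒  (0, 0, 1, 0, 5)

pivot columns: 0, 1, 2, 3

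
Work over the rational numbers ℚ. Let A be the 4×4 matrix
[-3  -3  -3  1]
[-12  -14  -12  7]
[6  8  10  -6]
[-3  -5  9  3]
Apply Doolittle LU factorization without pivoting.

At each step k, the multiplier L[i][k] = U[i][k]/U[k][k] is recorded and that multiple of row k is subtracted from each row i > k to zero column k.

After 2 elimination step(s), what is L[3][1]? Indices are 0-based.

L[3][1] = 1

k=0: U[0][0]=-3
  eliminate (1,0): mult=4, new row 1: (0, -2, 0, 3); set L[1][0]=4
  eliminate (2,0): mult=-2, new row 2: (0, 2, 4, -4); set L[2][0]=-2
  eliminate (3,0): mult=1, new row 3: (0, -2, 12, 2); set L[3][0]=1
k=1: U[1][1]=-2
  eliminate (2,1): mult=-1, new row 2: (0, 0, 4, -1); set L[2][1]=-1
  eliminate (3,1): mult=1, new row 3: (0, 0, 12, -1); set L[3][1]=1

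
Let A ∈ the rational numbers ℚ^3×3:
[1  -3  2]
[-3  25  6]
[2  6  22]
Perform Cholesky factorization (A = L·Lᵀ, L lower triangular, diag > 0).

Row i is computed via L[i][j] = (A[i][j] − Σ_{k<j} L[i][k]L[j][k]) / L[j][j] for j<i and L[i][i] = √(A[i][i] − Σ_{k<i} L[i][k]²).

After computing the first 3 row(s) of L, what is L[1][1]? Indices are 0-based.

L[1][1] = 4

Step 1: L[0][0] = √(1) = 1.
  L[1][0] = (-3) / L[0][0] = -3.
Step 2: L[1][1] = √(16) = 4.
  L[2][0] = (2) / L[0][0] = 2.
  L[2][1] = (12) / L[1][1] = 3.
Step 3: L[2][2] = √(9) = 3.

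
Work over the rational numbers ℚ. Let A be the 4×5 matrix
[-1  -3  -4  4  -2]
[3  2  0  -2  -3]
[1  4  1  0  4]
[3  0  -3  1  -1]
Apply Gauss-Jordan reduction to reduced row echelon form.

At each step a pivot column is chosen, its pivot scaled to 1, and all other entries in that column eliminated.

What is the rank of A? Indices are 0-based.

rank = 4

step 1: normalize row 0 (÷-1) = (1, 3, 4, -4, 2)
  row 1: subtract 3×row0 = (0, -7, -12, 10, -9)
  row 2: subtract 1×row0 = (0, 1, -3, 4, 2)
  row 3: subtract 3×row0 = (0, -9, -15, 13, -7)
step 2: normalize row 1 (÷-7) = (0, 1, 12/7, -10/7, 9/7)
  row 0: subtract 3×row1 = (1, 0, -8/7, 2/7, -13/7)
  row 2: subtract 1×row1 = (0, 0, -33/7, 38/7, 5/7)
  row 3: subtract -9×row1 = (0, 0, 3/7, 1/7, 32/7)
step 3: normalize row 2 (÷-33/7) = (0, 0, 1, -38/33, -5/33)
  row 0: subtract -8/7×row2 = (1, 0, 0, -34/33, -67/33)
  row 1: subtract 12/7×row2 = (0, 1, 0, 6/11, 17/11)
  row 3: subtract 3/7×row2 = (0, 0, 0, 7/11, 51/11)
step 4: normalize row 3 (÷7/11) = (0, 0, 0, 1, 51/7)
  row 0: subtract -34/33×row3 = (1, 0, 0, 0, 115/21)
  row 1: subtract 6/11×row3 = (0, 1, 0, 0, -17/7)
  row 2: subtract -38/33×row3 = (0, 0, 1, 0, 173/21)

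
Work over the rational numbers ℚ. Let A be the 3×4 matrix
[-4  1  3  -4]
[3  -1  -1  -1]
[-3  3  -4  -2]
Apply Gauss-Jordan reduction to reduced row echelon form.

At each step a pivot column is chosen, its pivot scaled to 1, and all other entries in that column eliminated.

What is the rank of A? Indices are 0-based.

pivot(0,0)=-4: scale R0 → (1, -1/4, -3/4, 1)
  clear (1,0): R1 −= (3)R0 → (0, -1/4, 5/4, -4)
  clear (2,0): R2 −= (-3)R0 → (0, 9/4, -25/4, 1)
pivot(1,1)=-1/4: scale R1 → (0, 1, -5, 16)
  clear (0,1): R0 −= (-1/4)R1 → (1, 0, -2, 5)
  clear (2,1): R2 −= (9/4)R1 → (0, 0, 5, -35)
pivot(2,2)=5: scale R2 → (0, 0, 1, -7)
  clear (0,2): R0 −= (-2)R2 → (1, 0, 0, -9)
  clear (1,2): R1 −= (-5)R2 → (0, 1, 0, -19)

rank = 3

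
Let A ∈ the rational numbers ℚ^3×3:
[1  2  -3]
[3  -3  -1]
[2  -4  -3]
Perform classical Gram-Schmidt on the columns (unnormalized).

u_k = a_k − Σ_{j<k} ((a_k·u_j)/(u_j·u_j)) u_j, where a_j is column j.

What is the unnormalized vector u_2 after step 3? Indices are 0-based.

u_2 = (-222/181, 296/181, -333/181)

Step 1: u_0 = a_0 = (1, 3, 2).
Step 2: u_1 = a_1 − (-15/14)·u_0 = (43/14, 3/14, -13/7).
Step 3: u_2 = a_2 − (-6/7)·u_0 − (-54/181)·u_1 = (-222/181, 296/181, -333/181).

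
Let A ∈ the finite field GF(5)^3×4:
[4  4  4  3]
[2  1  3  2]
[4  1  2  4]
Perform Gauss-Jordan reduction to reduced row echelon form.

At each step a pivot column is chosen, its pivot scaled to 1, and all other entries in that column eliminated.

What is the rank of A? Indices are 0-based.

[1] R0 /= 4  ⇒  (1, 1, 1, 2)
     R1 -= 2·R0  ⇒  (0, 4, 1, 3)
     R2 -= 4·R0  ⇒  (0, 2, 3, 1)
[2] R1 /= 4  ⇒  (0, 1, 4, 2)
     R0 -= 1·R1  ⇒  (1, 0, 2, 0)
     R2 -= 2·R1  ⇒  (0, 0, 0, 2)
column 2 empty below row 2
[3] R2 /= 2  ⇒  (0, 0, 0, 1)
     R1 -= 2·R2  ⇒  (0, 1, 4, 0)

rank = 3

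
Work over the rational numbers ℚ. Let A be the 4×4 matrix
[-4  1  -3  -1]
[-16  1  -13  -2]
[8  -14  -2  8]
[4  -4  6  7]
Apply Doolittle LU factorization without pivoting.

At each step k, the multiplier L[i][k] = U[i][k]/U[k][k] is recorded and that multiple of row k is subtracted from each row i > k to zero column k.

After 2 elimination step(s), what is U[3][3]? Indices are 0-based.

k=0: U[0][0]=-4
  eliminate (1,0): mult=4, new row 1: (0, -3, -1, 2); set L[1][0]=4
  eliminate (2,0): mult=-2, new row 2: (0, -12, -8, 6); set L[2][0]=-2
  eliminate (3,0): mult=-1, new row 3: (0, -3, 3, 6); set L[3][0]=-1
k=1: U[1][1]=-3
  eliminate (2,1): mult=4, new row 2: (0, 0, -4, -2); set L[2][1]=4
  eliminate (3,1): mult=1, new row 3: (0, 0, 4, 4); set L[3][1]=1

U[3][3] = 4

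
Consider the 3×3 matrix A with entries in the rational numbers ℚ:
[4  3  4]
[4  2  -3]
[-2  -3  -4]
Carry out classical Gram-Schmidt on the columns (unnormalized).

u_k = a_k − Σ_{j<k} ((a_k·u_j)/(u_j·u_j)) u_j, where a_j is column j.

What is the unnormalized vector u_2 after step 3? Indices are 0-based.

u_2 = (68/29, -51/29, 34/29)

Step 1: u_0 = a_0 = (4, 4, -2).
Step 2: u_1 = a_1 − (13/18)·u_0 = (1/9, -8/9, -14/9).
Step 3: u_2 = a_2 − (1/3)·u_0 − (84/29)·u_1 = (68/29, -51/29, 34/29).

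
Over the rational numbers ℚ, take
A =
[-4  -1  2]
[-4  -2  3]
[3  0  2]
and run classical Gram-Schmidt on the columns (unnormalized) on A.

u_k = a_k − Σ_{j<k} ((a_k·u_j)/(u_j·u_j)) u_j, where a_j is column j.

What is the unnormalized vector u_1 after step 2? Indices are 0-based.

u_1 = (7/41, -34/41, -36/41)

Step 1: u_0 = a_0 = (-4, -4, 3).
Step 2: u_1 = a_1 − (12/41)·u_0 = (7/41, -34/41, -36/41).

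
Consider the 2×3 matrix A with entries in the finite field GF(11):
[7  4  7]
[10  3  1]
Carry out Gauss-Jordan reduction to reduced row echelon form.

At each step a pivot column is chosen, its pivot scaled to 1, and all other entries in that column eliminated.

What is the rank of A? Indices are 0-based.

pivot(0,0)=7: scale R0 → (1, 10, 1)
  clear (1,0): R1 −= (10)R0 → (0, 2, 2)
pivot(1,1)=2: scale R1 → (0, 1, 1)
  clear (0,1): R0 −= (10)R1 → (1, 0, 2)

rank = 2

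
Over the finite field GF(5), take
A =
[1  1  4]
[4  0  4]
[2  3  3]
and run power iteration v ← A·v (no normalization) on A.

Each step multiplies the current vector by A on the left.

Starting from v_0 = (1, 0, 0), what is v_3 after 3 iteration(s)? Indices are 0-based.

v_0 = (1, 0, 0).
v_1 = A·v_0 = (1, 4, 2).
v_2 = A·v_1 = (3, 2, 0).
v_3 = A·v_2 = (0, 2, 2).

v_3 = (0, 2, 2)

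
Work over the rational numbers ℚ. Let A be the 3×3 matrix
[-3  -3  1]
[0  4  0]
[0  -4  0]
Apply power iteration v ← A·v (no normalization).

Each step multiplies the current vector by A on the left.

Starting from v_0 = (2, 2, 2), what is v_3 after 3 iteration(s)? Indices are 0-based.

v_3 = (-122, 128, -128)

v_0 = (2, 2, 2).
v_1 = A·v_0 = (-10, 8, -8).
v_2 = A·v_1 = (-2, 32, -32).
v_3 = A·v_2 = (-122, 128, -128).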